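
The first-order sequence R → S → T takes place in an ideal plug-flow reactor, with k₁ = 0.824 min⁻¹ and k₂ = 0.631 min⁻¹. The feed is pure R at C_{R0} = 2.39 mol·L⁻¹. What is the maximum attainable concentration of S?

0.999 mol·L⁻¹

Evaluating C_S at τ_opt = ln(k₂/k₁)/(k₂−k₁) gives C_{S,max}/C_{R0} = (k₁/k₂)^[k₂/(k₂−k₁)].
= (0.824/0.631)^(0.631/(0.631−0.824)) = (1.306)^(-3.269) = 0.4179.
C_{S,max} = 0.4179×2.39 = 0.999 mol·L⁻¹.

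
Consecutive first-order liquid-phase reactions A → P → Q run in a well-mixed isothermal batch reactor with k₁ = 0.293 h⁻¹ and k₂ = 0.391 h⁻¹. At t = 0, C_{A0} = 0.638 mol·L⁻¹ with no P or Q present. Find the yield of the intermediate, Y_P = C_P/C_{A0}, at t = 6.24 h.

The intermediate concentration in a first-order A→B→C sequence is C_P = k₁C_{A0}(e^(−k₁t) − e^(−k₂t))/(k₂−k₁).
e^(−k₁t) = e^(−0.293×6.24) = e^(−1.828) = 0.1607; e^(−k₂t) = e^(−2.440) = 0.08717.
C_P = 0.293×0.638/(0.391−0.293) × (0.1607−0.08717) = 1.907×0.07351 = 0.1402 mol·L⁻¹.
Y_P = C_P/C_{A0} = 0.1402/0.638 = 0.220.

0.220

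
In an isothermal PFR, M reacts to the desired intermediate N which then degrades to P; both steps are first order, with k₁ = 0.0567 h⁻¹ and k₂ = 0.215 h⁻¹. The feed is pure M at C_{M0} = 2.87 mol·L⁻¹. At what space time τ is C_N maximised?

8.42 h

The intermediate peaks when r₁ = r₂, i.e. k₁e^(−k₁τ) = k₂e^(−k₂τ), giving τ_opt = ln(k₂/k₁)/(k₂−k₁).
= ln(0.215/0.0567)/(0.215−0.0567) = ln(3.792)/0.1583 = 1.333/0.1583 = 8.42 h.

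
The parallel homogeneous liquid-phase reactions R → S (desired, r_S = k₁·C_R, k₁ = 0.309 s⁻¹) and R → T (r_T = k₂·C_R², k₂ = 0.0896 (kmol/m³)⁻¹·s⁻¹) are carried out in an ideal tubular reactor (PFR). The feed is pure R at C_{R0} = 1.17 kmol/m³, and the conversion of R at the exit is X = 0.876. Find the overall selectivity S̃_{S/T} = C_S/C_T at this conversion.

5.42

C_R = C_{R0}(1−X) = 0.1451 kmol/m³.
Along a PFR/batch, dC_S/dC_R = −r_S/(r_S+r_T) = −k₁/(k₁+k₂·C_R).
Integrating from C_{R0} to C_R: C_S = (0.309/0.0896)·ln[(0.309+0.0896·1.17)/(0.309+0.0896·0.145)] = 3.449·ln(0.4138/0.3220) = 0.8653 kmol/m³.
C_T = (C_{R0}−C_R)−C_S = 0.1596 kmol/m³; S̃_{S/T} = 0.8653/0.1596 = 5.42.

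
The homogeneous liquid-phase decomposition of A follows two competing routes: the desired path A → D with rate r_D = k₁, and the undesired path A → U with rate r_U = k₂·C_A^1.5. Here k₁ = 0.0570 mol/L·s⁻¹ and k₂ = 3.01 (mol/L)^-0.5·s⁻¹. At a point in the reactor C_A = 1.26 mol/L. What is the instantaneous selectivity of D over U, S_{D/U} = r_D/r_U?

0.0134

S_{D/U} = r_D/r_U = (k₁)/(k₂·C_A^1.5) = (k₁/k₂)·C_A^-1.5.
= (0.0570) / (3.01×1.260^1.5) = 0.05700/4.257 = 0.0134.
The undesired path is higher order in A, so low C_A (CSTR or dilute feed) favours D.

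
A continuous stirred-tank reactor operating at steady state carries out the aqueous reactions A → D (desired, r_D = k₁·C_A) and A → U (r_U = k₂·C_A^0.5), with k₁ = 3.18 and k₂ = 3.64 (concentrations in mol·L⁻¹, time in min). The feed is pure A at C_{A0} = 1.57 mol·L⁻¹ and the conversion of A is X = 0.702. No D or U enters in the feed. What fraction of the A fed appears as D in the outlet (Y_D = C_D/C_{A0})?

Exit C_A = C_{A0}(1−X) = 1.57×0.298 = 0.4679 mol·L⁻¹.
Rates in a CSTR are evaluated at the outlet concentration: r_D = 3.18×0.4679 = 1.488, r_U = 3.64×0.4679^0.5 = 2.490.
Fraction of consumed A going to D: r_D/(r_D+r_U) = 0.3740.
C_D = 0.3740·C_{A0}·X = 0.3740×1.57×0.702 = 0.412 mol·L⁻¹; Y_D = C_D/C_{A0} = 0.263.

0.263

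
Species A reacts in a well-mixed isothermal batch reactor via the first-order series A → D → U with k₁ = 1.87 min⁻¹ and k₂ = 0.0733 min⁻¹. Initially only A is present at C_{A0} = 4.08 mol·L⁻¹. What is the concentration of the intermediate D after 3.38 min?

3.31 mol·L⁻¹

Solving the coupled first-order balances gives C_D(t) = [k₁/(k₂−k₁)]·C_{A0}·(e^(−k₁t) − e^(−k₂t)).
e^(−k₁t) = e^(−1.87×3.38) = e^(−6.321) = 0.001799; e^(−k₂t) = e^(−0.2478) = 0.7806.
C_D = 1.87×4.08/(0.0733−1.87) × (0.001799−0.7806) = (-4.246)×(-0.7788) = 3.307 mol·L⁻¹.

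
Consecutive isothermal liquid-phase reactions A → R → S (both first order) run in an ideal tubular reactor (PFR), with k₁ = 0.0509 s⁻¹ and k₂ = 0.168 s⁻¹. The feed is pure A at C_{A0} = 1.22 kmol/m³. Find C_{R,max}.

At the optimum, C_{R,max}/C_{A0} = (k₁/k₂)^[k₂/(k₂−k₁)].
= (0.0509/0.168)^(0.168/(0.168−0.0509)) = (0.3030)^(1.435) = 0.1803.
C_{R,max} = 0.1803×1.22 = 0.220 kmol/m³.

0.220 kmol/m³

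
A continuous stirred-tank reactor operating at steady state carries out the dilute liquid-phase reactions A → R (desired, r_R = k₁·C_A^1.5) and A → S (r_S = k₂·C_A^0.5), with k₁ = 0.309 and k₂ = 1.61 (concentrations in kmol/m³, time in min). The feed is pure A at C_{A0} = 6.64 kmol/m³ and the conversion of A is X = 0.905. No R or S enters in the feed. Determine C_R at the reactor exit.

Exit C_A = C_{A0}(1−X) = 6.64×0.0950 = 0.6308 kmol/m³.
In a CSTR the entire volume is at exit conditions, so r_R = 0.309×0.6308^1.5 = 0.1548 and r_S = 1.61×0.6308^0.5 = 1.279.
Fraction of consumed A going to R: r_R/(r_R+r_S) = 0.1080.
C_R = 0.1080·C_{A0}·X = 0.1080×6.64×0.905 = 0.649 kmol/m³.

0.649 kmol/m³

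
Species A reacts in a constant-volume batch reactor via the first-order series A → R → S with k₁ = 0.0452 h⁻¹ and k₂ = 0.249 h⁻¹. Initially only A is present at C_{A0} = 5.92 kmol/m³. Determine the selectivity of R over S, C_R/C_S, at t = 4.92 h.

1.29

The intermediate concentration in a first-order A→B→C sequence is C_R = k₁C_{A0}(e^(−k₁t) − e^(−k₂t))/(k₂−k₁).
e^(−k₁t) = e^(−0.0452×4.92) = e^(−0.2224) = 0.8006; e^(−k₂t) = e^(−1.225) = 0.2937.
C_R = 0.0452×5.92/(0.249−0.0452) × (0.8006−0.2937) = 1.313×0.5069 = 0.6655 kmol/m³.
C_A = C_{A0}e^(−k₁t) = 4.740 kmol/m³, so C_S = C_{A0}−C_A−C_R = 0.5149 kmol/m³; C_R/C_S = 1.29.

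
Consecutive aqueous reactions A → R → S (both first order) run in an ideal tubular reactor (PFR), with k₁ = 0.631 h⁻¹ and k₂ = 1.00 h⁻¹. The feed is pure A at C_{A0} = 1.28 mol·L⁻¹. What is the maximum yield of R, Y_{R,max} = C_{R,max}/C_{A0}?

0.287

For a first-order series the maximum intermediate yield is C_{R,max}/C_{A0} = (k₁/k₂)^[k₂/(k₂−k₁)].
= (0.631/1.00)^(1.00/(1.00−0.631)) = (0.6310)^(2.710) = 0.2871.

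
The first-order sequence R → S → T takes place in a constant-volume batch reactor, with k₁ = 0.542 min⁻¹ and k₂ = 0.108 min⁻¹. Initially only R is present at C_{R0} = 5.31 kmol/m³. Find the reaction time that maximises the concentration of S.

Setting dC_S/dt = 0 gives t_opt = ln(k₂/k₁)/(k₂−k₁).
= ln(0.108/0.542)/(0.108−0.542) = ln(0.1993)/-0.4340 = -1.613/-0.4340 = 3.72 min.

3.72 min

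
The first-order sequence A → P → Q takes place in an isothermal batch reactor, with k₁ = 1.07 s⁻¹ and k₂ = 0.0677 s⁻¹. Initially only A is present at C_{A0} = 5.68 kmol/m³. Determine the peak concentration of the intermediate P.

4.71 kmol/m³

For a first-order series the maximum intermediate yield is C_{P,max}/C_{A0} = (k₁/k₂)^[k₂/(k₂−k₁)].
= (1.07/0.0677)^(0.0677/(0.0677−1.07)) = (15.81)^(-0.06754) = 0.8299.
C_{P,max} = 0.8299×5.68 = 4.71 kmol/m³.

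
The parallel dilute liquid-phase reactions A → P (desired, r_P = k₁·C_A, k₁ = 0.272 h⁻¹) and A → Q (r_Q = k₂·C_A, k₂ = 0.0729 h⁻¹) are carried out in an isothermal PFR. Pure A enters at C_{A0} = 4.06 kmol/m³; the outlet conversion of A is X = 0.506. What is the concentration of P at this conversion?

C_A = C_{A0}(1−X) = 2.006 kmol/m³.
Both paths are first order in A, so the instantaneous fraction to P is constant: dC_P/d(−C_A) = k₁/(k₁+k₂) = 0.7886.
C_P = 0.7886·(C_{A0}−C_A) = 0.7886×2.054 = 1.62 kmol/m³.

1.62 kmol/m³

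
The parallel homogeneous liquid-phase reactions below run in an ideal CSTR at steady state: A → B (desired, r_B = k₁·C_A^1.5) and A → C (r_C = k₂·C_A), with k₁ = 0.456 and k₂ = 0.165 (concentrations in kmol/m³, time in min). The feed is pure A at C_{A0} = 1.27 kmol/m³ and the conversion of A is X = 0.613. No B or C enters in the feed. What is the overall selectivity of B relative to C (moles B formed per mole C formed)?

1.94

Exit C_A = C_{A0}(1−X) = 1.27×0.387 = 0.4915 kmol/m³.
In a CSTR the entire volume is at exit conditions, so r_B = 0.456×0.4915^1.5 = 0.1571 and r_C = 0.165×0.4915 = 0.08110.
Overall selectivity = C_B/C_C = r_Bτ/(r_Cτ) = r_B/r_C = 1.94.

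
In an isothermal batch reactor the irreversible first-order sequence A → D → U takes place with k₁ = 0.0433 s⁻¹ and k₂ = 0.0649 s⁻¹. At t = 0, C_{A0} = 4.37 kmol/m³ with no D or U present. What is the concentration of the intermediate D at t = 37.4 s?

The intermediate concentration in a first-order A→B→C sequence is C_D = k₁C_{A0}(e^(−k₁t) − e^(−k₂t))/(k₂−k₁).
e^(−k₁t) = e^(−0.0433×37.4) = e^(−1.619) = 0.1980; e^(−k₂t) = e^(−2.427) = 0.08828.
C_D = 0.0433×4.37/(0.0649−0.0433) × (0.1980−0.08828) = 8.760×0.1097 = 0.9613 kmol/m³.

0.961 kmol/m³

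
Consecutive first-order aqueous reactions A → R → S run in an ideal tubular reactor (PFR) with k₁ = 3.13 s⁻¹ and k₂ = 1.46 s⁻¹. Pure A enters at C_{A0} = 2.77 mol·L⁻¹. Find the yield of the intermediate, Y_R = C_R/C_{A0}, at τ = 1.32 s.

Solving the coupled first-order balances gives C_R(τ) = [k₁/(k₂−k₁)]·C_{A0}·(e^(−k₁τ) − e^(−k₂τ)).
e^(−k₁τ) = e^(−3.13×1.32) = e^(−4.132) = 0.01606; e^(−k₂τ) = e^(−1.927) = 0.1456.
C_R = 3.13×2.77/(1.46−3.13) × (0.01606−0.1456) = (-5.192)×(-0.1295) = 0.6723 mol·L⁻¹.
Y_R = C_R/C_{A0} = 0.6723/2.77 = 0.243.

0.243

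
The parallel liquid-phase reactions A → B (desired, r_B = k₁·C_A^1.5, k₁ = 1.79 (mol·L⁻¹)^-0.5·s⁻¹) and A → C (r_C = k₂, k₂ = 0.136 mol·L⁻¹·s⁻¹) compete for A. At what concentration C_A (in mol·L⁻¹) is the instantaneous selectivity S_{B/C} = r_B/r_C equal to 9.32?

S_{B/C} = (k₁/k₂)·C_A^1.5 ⇒ C_A = (S·k₂/k₁)^(1/1.5).
= (9.32×0.136/1.79)^(0.6667) = (0.7081)^(0.6667) = 0.794 mol·L⁻¹.

0.794 mol·L⁻¹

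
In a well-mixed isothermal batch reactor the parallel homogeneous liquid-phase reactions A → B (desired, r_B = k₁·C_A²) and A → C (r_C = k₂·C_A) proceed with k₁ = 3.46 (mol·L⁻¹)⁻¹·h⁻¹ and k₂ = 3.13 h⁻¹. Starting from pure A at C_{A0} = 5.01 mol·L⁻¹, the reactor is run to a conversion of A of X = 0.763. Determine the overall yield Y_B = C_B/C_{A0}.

C_A = C_{A0}(1−X) = 1.187 mol·L⁻¹.
Along a PFR/batch, dC_C/dC_A = −r_C/(r_B+r_C) = −k₂/(k₂+k₁·C_A).
Integrating from C_{A0} to C_A: C_C = (3.13/3.46)·ln[(3.13+3.46·5.01)/(3.13+3.46·1.19)] = 0.9046·ln(20.46/7.238) = 0.9402 mol·L⁻¹.
Then C_B = (C_{A0}−C_A) − C_C = 3.823 − 0.9402 = 2.882 mol·L⁻¹.
Y_B = C_B/C_{A0} = 2.882/5.01 = 0.575.

0.575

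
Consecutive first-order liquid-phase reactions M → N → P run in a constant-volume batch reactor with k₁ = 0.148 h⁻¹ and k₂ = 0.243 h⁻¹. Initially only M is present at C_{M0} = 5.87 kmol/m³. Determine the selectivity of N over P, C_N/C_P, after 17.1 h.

The intermediate concentration in a first-order A→B→C sequence is C_N = k₁C_{M0}(e^(−k₁t) − e^(−k₂t))/(k₂−k₁).
e^(−k₁t) = e^(−0.148×17.1) = e^(−2.531) = 0.07960; e^(−k₂t) = e^(−4.155) = 0.01568.
C_N = 0.148×5.87/(0.243−0.148) × (0.07960−0.01568) = 9.145×0.06391 = 0.5845 kmol/m³.
C_M = C_{M0}e^(−k₁t) = 0.4672 kmol/m³, so C_P = C_{M0}−C_M−C_N = 4.818 kmol/m³; C_N/C_P = 0.121.

0.121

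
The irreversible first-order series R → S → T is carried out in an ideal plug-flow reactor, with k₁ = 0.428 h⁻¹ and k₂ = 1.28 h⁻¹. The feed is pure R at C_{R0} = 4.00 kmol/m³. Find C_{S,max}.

0.771 kmol/m³

At the optimum, C_{S,max}/C_{R0} = (k₁/k₂)^[k₂/(k₂−k₁)].
= (0.428/1.28)^(1.28/(1.28−0.428)) = (0.3344)^(1.502) = 0.1929.
C_{S,max} = 0.1929×4.00 = 0.771 kmol/m³.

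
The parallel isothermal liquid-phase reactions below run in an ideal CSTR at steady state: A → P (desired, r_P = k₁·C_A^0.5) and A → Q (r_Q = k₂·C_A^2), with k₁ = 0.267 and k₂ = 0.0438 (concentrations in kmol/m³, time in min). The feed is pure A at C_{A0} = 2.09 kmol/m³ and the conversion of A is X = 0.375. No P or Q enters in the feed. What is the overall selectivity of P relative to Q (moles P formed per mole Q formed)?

4.08

Exit C_A = C_{A0}(1−X) = 2.09×0.625 = 1.306 kmol/m³.
A CSTR operates uniformly at the exit composition, giving r_P = 0.3052 and r_Q = 0.07474 (each k·C_A^n at C_A = 1.306).
Overall selectivity = C_P/C_Q = r_Pτ/(r_Qτ) = r_P/r_Q = 4.08.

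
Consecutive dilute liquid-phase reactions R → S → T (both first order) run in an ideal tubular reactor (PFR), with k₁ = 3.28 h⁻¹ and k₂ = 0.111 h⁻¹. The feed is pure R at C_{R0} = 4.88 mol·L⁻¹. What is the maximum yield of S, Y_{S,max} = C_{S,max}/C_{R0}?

Evaluating C_S at τ_opt = ln(k₂/k₁)/(k₂−k₁) gives C_{S,max}/C_{R0} = (k₁/k₂)^[k₂/(k₂−k₁)].
= (3.28/0.111)^(0.111/(0.111−3.28)) = (29.55)^(-0.03503) = 0.8882.

0.888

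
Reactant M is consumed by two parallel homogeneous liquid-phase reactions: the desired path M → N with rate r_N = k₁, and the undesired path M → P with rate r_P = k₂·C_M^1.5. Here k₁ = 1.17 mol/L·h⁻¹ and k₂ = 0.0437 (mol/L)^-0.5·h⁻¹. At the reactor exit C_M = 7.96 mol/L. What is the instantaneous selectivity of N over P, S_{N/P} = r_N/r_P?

1.19

S_{N/P} = r_N/r_P = (k₁)/(k₂·C_M^1.5) = (k₁/k₂)·C_M^-1.5.
= (1.17) / (0.0437×7.960^1.5) = 1.170/0.9814 = 1.19.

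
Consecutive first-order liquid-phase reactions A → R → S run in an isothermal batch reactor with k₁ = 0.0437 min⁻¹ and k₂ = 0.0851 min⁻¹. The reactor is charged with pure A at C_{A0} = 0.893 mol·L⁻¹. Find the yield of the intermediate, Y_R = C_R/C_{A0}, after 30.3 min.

The intermediate concentration in a first-order A→B→C sequence is C_R = k₁C_{A0}(e^(−k₁t) − e^(−k₂t))/(k₂−k₁).
e^(−k₁t) = e^(−0.0437×30.3) = e^(−1.324) = 0.2660; e^(−k₂t) = e^(−2.579) = 0.07589.
C_R = 0.0437×0.893/(0.0851−0.0437) × (0.2660−0.07589) = 0.9426×0.1902 = 0.1792 mol·L⁻¹.
Y_R = C_R/C_{A0} = 0.1792/0.893 = 0.201.

0.201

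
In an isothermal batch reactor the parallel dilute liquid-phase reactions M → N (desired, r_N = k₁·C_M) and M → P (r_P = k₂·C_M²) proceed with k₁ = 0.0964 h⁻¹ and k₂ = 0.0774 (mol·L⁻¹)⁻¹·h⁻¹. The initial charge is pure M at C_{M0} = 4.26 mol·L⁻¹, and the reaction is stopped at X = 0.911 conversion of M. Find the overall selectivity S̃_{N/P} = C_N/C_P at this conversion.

0.644

C_M = C_{M0}(1−X) = 0.3791 mol·L⁻¹.
Along a PFR/batch, dC_N/dC_M = −r_N/(r_N+r_P) = −k₁/(k₁+k₂·C_M).
Integrating from C_{M0} to C_M: C_N = (0.0964/0.0774)·ln[(0.0964+0.0774·4.26)/(0.0964+0.0774·0.379)] = 1.245·ln(0.4261/0.1257) = 1.520 mol·L⁻¹.
C_P = (C_{M0}−C_M)−C_N = 2.361 mol·L⁻¹; S̃_{N/P} = 1.520/2.361 = 0.644.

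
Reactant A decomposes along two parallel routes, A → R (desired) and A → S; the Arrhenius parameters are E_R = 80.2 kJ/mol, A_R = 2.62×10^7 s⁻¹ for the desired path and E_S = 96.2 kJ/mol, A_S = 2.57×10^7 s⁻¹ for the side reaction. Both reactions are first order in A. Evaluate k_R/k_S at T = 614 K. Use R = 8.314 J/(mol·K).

With equal orders, S_{R/S} = k_R/k_S = (A_R/A_S)·exp[(E_S−E_R)/(RT)].
(E_S−E_R)/(RT) = (96.2−80.2)×10³/(8.314×614) = 16000/5105 = 3.134.
k_R/k_S = (2.62×10^7/2.57×10^7)·exp(3.134) = 1.019 × 22.97 = 23.4.
Since E_R < E_S, lowering the temperature improves selectivity toward R.

23.4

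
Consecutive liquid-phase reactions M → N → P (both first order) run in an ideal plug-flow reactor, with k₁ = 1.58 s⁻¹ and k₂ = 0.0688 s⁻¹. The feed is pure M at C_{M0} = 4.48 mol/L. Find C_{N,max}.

Evaluating C_N at τ_opt = ln(k₂/k₁)/(k₂−k₁) gives C_{N,max}/C_{M0} = (k₁/k₂)^[k₂/(k₂−k₁)].
= (1.58/0.0688)^(0.0688/(0.0688−1.58)) = (22.97)^(-0.04553) = 0.8670.
C_{N,max} = 0.8670×4.48 = 3.88 mol/L.

3.88 mol/L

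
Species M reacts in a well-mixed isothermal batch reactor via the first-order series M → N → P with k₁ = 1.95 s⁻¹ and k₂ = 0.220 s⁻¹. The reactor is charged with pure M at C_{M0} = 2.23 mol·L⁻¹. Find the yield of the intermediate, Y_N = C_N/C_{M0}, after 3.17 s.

0.559

The intermediate concentration in a first-order A→B→C sequence is C_N = k₁C_{M0}(e^(−k₁t) − e^(−k₂t))/(k₂−k₁).
e^(−k₁t) = e^(−1.95×3.17) = e^(−6.181) = 0.002067; e^(−k₂t) = e^(−0.6974) = 0.4979.
C_N = 1.95×2.23/(0.220−1.95) × (0.002067−0.4979) = (-2.514)×(-0.4958) = 1.246 mol·L⁻¹.
Y_N = C_N/C_{M0} = 1.246/2.23 = 0.559.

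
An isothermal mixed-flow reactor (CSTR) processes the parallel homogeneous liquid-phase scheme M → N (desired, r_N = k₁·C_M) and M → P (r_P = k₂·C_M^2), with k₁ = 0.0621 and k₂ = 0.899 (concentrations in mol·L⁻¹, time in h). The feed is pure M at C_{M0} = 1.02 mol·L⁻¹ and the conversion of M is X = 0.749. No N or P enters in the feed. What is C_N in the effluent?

0.162 mol·L⁻¹

Exit C_M = C_{M0}(1−X) = 1.02×0.251 = 0.2560 mol·L⁻¹.
Rates in a CSTR are evaluated at the outlet concentration: r_N = 0.0621×0.2560 = 0.01590, r_P = 0.899×0.2560^2 = 0.05893.
Fraction of consumed M going to N: r_N/(r_N+r_P) = 0.2125.
C_N = 0.2125·C_{M0}·X = 0.2125×1.02×0.749 = 0.162 mol·L⁻¹.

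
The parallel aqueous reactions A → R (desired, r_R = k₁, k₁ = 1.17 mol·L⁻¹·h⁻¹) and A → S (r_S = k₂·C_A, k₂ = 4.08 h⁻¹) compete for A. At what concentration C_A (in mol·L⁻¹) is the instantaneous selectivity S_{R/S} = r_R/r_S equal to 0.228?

S_{R/S} = (k₁/k₂)·C_A⁻¹ ⇒ C_A = (S·k₂/k₁)^(-1).
= (0.228×4.08/1.17)^(-1) = (0.7951)^(-1) = 1.26 mol·L⁻¹.

1.26 mol·L⁻¹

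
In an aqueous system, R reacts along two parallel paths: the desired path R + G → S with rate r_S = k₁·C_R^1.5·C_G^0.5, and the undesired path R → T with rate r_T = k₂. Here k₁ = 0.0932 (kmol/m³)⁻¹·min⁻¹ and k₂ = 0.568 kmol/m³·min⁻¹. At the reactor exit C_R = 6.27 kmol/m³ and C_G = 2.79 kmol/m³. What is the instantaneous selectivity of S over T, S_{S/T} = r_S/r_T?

4.30

S_{S/T} = r_S/r_T = (k₁·C_R^1.5·C_G^0.5)/(k₂) = (k₁/k₂)·C_R^1.5·C_G^0.5.
= (0.0932×6.270^1.5×2.790^0.5) / (0.568) = 2.444/0.5680 = 4.30.
Since the desired path is higher order in R, keeping C_R high (PFR or concentrated feed) favours S.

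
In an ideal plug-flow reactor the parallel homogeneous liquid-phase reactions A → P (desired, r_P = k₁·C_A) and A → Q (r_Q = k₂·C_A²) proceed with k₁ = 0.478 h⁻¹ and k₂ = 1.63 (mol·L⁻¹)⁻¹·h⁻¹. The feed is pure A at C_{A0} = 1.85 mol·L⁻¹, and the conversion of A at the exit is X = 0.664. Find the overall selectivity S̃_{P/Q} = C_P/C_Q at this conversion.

C_A = C_{A0}(1−X) = 0.6216 mol·L⁻¹.
Along a PFR/batch, dC_P/dC_A = −r_P/(r_P+r_Q) = −k₁/(k₁+k₂·C_A).
Integrating from C_{A0} to C_A: C_P = (0.478/1.63)·ln[(0.478+1.63·1.85)/(0.478+1.63·0.622)] = 0.2933·ln(3.494/1.491) = 0.2497 mol·L⁻¹.
C_Q = (C_{A0}−C_A)−C_P = 0.9787 mol·L⁻¹; S̃_{P/Q} = 0.2497/0.9787 = 0.255.

0.255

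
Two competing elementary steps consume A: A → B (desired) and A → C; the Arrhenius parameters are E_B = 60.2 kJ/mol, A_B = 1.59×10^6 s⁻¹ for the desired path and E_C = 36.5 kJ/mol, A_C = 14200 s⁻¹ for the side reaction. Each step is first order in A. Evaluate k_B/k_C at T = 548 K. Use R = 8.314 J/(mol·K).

With equal orders, S_{B/C} = k_B/k_C = (A_B/A_C)·exp[(E_C−E_B)/(RT)].
(E_C−E_B)/(RT) = (36.5−60.2)×10³/(8.314×548) = -23700/4556 = -5.202.
k_B/k_C = (1.59×10^6/14200)·exp(-5.202) = 112.0 × 0.005506 = 0.617.

0.617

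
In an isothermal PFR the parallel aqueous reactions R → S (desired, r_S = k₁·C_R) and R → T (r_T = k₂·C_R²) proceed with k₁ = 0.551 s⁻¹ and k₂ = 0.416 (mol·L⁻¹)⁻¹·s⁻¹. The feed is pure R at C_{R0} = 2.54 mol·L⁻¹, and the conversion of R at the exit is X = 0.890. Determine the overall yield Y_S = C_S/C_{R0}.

0.459

C_R = C_{R0}(1−X) = 0.2794 mol·L⁻¹.
Along a PFR/batch, dC_S/dC_R = −r_S/(r_S+r_T) = −k₁/(k₁+k₂·C_R).
Integrating from C_{R0} to C_R: C_S = (0.551/0.416)·ln[(0.551+0.416·2.54)/(0.551+0.416·0.279)] = 1.325·ln(1.608/0.6672) = 1.165 mol·L⁻¹.
Y_S = C_S/C_{R0} = 1.165/2.54 = 0.459.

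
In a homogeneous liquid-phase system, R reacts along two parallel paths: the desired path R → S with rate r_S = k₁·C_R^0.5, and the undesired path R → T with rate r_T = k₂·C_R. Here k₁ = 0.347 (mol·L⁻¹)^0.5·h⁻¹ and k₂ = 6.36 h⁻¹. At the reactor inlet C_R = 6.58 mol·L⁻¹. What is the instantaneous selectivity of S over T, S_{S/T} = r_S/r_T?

S_{S/T} = r_S/r_T = (k₁·C_R^0.5)/(k₂·C_R) = (k₁/k₂)·C_R^-0.5.
= (0.347×6.580^0.5) / (6.36×6.580) = 0.8901/41.85 = 0.0213.

0.0213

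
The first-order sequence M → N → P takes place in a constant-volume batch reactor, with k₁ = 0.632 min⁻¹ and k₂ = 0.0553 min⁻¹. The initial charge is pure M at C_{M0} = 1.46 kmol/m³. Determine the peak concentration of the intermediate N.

For a first-order series the maximum intermediate yield is C_{N,max}/C_{M0} = (k₁/k₂)^[k₂/(k₂−k₁)].
= (0.632/0.0553)^(0.0553/(0.0553−0.632)) = (11.43)^(-0.09589) = 0.7917.
C_{N,max} = 0.7917×1.46 = 1.16 kmol/m³.

1.16 kmol/m³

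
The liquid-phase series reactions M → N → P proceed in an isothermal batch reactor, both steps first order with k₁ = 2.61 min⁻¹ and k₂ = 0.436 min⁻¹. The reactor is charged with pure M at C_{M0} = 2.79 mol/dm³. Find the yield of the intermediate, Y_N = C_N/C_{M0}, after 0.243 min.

0.443

The intermediate concentration in a first-order A→B→C sequence is C_N = k₁C_{M0}(e^(−k₁t) − e^(−k₂t))/(k₂−k₁).
e^(−k₁t) = e^(−2.61×0.243) = e^(−0.6342) = 0.5303; e^(−k₂t) = e^(−0.1059) = 0.8995.
C_N = 2.61×2.79/(0.436−2.61) × (0.5303−0.8995) = (-3.350)×(-0.3691) = 1.236 mol/dm³.
Y_N = C_N/C_{M0} = 1.236/2.79 = 0.443.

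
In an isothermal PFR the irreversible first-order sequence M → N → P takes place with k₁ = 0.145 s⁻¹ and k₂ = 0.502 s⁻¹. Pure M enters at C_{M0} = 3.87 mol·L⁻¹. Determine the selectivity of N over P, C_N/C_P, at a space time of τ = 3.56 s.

For first-order series with pure M initially, C_N(τ) = k₁C_{M0}/(k₂−k₁)·(e^(−k₁τ) − e^(−k₂τ)).
e^(−k₁τ) = e^(−0.145×3.56) = e^(−0.5162) = 0.5968; e^(−k₂τ) = e^(−1.787) = 0.1674.
C_N = 0.145×3.87/(0.502−0.145) × (0.5968−0.1674) = 1.572×0.4293 = 0.6749 mol·L⁻¹.
C_M = C_{M0}e^(−k₁τ) = 2.310 mol·L⁻¹, so C_P = C_{M0}−C_M−C_N = 0.8856 mol·L⁻¹; C_N/C_P = 0.762.

0.762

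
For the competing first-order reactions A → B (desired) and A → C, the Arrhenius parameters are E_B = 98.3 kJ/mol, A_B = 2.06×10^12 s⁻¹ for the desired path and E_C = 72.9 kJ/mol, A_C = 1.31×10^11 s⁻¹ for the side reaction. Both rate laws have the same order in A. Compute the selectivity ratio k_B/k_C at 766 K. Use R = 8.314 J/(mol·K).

0.291

k_B/k_C = (A_B/A_C)·exp[−(E_B−E_C)/(RT)] = (A_B/A_C)·exp[(E_C−E_B)/(RT)].
(E_C−E_B)/(RT) = (72.9−98.3)×10³/(8.314×766) = -25400/6369 = -3.988.
k_B/k_C = (2.06×10^12/1.31×10^11)·exp(-3.988) = 15.73 × 0.01853 = 0.291.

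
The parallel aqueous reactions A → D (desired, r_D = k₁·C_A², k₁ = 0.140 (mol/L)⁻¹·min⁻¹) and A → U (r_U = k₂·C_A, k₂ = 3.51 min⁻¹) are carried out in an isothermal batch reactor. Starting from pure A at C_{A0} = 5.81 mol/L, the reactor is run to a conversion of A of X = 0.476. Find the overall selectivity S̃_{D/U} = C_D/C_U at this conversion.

C_A = C_{A0}(1−X) = 3.044 mol/L.
Along a PFR/batch, dC_U/dC_A = −r_U/(r_D+r_U) = −k₂/(k₂+k₁·C_A).
Integrating from C_{A0} to C_A: C_U = (3.51/0.140)·ln[(3.51+0.140·5.81)/(3.51+0.140·3.04)] = 25.07·ln(4.323/3.936) = 2.352 mol/L.
Then C_D = (C_{A0}−C_A) − C_U = 2.766 − 2.352 = 0.4133 mol/L.
S̃_{D/U} = C_D/C_U = 0.4133/2.352 = 0.176.

0.176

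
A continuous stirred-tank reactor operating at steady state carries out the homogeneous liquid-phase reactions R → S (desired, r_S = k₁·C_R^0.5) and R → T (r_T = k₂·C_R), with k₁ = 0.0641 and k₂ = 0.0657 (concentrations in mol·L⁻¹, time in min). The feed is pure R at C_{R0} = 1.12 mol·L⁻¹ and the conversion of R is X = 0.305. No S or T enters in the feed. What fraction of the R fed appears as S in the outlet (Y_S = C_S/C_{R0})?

Exit C_R = C_{R0}(1−X) = 1.12×0.695 = 0.7784 mol·L⁻¹.
In a CSTR the entire volume is at exit conditions, so r_S = 0.0641×0.7784^0.5 = 0.05655 and r_T = 0.0657×0.7784 = 0.05114.
Fraction of consumed R going to S: r_S/(r_S+r_T) = 0.5251.
C_S = 0.5251·C_{R0}·X = 0.5251×1.12×0.305 = 0.179 mol·L⁻¹; Y_S = C_S/C_{R0} = 0.160.

0.160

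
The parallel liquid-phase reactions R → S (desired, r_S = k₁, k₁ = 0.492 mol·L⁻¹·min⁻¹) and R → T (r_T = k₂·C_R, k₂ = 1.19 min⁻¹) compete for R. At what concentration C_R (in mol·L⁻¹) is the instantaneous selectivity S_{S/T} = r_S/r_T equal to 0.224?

S_{S/T} = (k₁/k₂)·C_R⁻¹ ⇒ C_R = (S·k₂/k₁)^(-1).
= (0.224×1.19/0.492)^(-1) = (0.5418)^(-1) = 1.85 mol·L⁻¹.

1.85 mol·L⁻¹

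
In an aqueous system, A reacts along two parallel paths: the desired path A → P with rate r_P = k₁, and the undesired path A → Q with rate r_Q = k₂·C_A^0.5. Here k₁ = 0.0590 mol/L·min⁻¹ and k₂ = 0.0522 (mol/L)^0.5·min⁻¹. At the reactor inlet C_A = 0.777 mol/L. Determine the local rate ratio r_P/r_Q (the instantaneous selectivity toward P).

1.28

S_{P/Q} = r_P/r_Q = (k₁)/(k₂·C_A^0.5) = (k₁/k₂)·C_A^-0.5.
= (0.0590) / (0.0522×0.7770^0.5) = 0.05900/0.04601 = 1.28.
The undesired path is higher order in A, so low C_A (CSTR or dilute feed) favours P.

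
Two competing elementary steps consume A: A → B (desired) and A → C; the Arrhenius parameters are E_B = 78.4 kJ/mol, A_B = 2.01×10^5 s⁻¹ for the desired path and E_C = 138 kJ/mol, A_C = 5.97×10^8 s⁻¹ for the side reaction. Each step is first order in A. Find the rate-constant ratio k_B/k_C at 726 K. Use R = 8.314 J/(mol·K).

6.54

k_B/k_C = (A_B/A_C)·exp[−(E_B−E_C)/(RT)] = (A_B/A_C)·exp[(E_C−E_B)/(RT)].
(E_C−E_B)/(RT) = (138−78.4)×10³/(8.314×726) = 59600/6036 = 9.874.
k_B/k_C = (2.01×10^5/5.97×10^8)·exp(9.874) = 3.367×10^-4 × 19422 = 6.54.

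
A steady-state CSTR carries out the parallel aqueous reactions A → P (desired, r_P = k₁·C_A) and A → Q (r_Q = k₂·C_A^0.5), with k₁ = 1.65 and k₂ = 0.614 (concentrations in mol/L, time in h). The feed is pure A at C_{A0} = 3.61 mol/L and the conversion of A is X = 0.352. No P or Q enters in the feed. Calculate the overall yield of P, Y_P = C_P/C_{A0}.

0.283

Exit C_A = C_{A0}(1−X) = 3.61×0.648 = 2.339 mol/L.
Rates in a CSTR are evaluated at the outlet concentration: r_P = 1.65×2.339 = 3.860, r_Q = 0.614×2.339^0.5 = 0.9391.
Fraction of consumed A going to P: r_P/(r_P+r_Q) = 0.8043.
C_P = 0.8043·C_{A0}·X = 0.8043×3.61×0.352 = 1.02 mol/L; Y_P = C_P/C_{A0} = 0.283.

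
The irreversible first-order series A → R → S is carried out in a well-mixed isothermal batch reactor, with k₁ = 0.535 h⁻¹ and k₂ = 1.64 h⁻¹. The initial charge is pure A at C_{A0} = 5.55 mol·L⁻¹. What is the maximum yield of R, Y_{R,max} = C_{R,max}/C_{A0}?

0.190

For a first-order series the maximum intermediate yield is C_{R,max}/C_{A0} = (k₁/k₂)^[k₂/(k₂−k₁)].
= (0.535/1.64)^(1.64/(1.64−0.535)) = (0.3262)^(1.484) = 0.1897.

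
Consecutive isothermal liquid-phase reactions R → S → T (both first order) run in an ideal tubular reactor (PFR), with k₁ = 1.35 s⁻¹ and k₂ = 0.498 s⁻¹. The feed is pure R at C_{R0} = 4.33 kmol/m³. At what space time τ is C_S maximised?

Setting dC_S/dτ = 0 gives τ_opt = ln(k₂/k₁)/(k₂−k₁).
= ln(0.498/1.35)/(0.498−1.35) = ln(0.3689)/-0.8520 = -0.9973/-0.8520 = 1.17 s.

1.17 s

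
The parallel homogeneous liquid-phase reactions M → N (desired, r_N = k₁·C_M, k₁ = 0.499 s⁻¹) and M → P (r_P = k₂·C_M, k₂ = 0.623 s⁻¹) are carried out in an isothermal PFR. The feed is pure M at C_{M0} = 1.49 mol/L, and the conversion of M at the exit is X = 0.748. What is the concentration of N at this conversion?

0.496 mol/L

C_M = C_{M0}(1−X) = 0.3755 mol/L.
Both paths are first order in M, so the instantaneous fraction to N is constant: dC_N/d(−C_M) = k₁/(k₁+k₂) = 0.4447.
C_N = 0.4447·(C_{M0}−C_M) = 0.4447×1.115 = 0.496 mol/L.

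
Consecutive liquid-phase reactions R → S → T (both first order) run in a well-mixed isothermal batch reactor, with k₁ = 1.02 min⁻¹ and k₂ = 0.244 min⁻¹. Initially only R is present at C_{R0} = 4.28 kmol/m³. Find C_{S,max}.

2.73 kmol/m³

For a first-order series the maximum intermediate yield is C_{S,max}/C_{R0} = (k₁/k₂)^[k₂/(k₂−k₁)].
= (1.02/0.244)^(0.244/(0.244−1.02)) = (4.180)^(-0.3144) = 0.6378.
C_{S,max} = 0.6378×4.28 = 2.73 kmol/m³.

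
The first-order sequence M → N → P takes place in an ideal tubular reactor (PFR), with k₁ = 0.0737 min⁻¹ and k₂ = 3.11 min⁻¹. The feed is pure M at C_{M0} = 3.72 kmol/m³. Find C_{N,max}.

Evaluating C_N at τ_opt = ln(k₂/k₁)/(k₂−k₁) gives C_{N,max}/C_{M0} = (k₁/k₂)^[k₂/(k₂−k₁)].
= (0.0737/3.11)^(3.11/(3.11−0.0737)) = (0.02370)^(1.024) = 0.02164.
C_{N,max} = 0.02164×3.72 = 0.0805 kmol/m³.

0.0805 kmol/m³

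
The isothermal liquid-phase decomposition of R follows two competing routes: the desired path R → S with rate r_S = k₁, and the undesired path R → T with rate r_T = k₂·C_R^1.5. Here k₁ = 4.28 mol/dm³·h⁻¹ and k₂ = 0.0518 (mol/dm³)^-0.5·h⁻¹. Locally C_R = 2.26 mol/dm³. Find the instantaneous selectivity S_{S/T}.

S_{S/T} = r_S/r_T = (k₁)/(k₂·C_R^1.5) = (k₁/k₂)·C_R^-1.5.
= (4.28) / (0.0518×2.260^1.5) = 4.280/0.1760 = 24.3.
The undesired path is higher order in R, so low C_R (CSTR or dilute feed) favours S.

24.3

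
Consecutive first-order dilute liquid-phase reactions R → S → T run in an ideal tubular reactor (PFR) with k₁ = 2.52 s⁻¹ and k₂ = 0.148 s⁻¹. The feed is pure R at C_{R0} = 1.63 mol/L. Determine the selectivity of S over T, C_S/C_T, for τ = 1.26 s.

Solving the coupled first-order balances gives C_S(τ) = [k₁/(k₂−k₁)]·C_{R0}·(e^(−k₁τ) − e^(−k₂τ)).
e^(−k₁τ) = e^(−2.52×1.26) = e^(−3.175) = 0.04179; e^(−k₂τ) = e^(−0.1865) = 0.8299.
C_S = 2.52×1.63/(0.148−2.52) × (0.04179−0.8299) = (-1.732)×(-0.7881) = 1.365 mol/L.
C_R = C_{R0}e^(−k₁τ) = 0.06811 mol/L, so C_T = C_{R0}−C_R−C_S = 0.1972 mol/L; C_S/C_T = 6.92.

6.92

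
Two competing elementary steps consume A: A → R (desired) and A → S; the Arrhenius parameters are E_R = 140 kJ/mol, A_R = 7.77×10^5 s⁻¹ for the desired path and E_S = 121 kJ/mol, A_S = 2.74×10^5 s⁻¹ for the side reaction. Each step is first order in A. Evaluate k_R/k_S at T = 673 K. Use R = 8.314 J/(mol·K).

0.0950

Since both paths have the same order in A, the concentration cancels and S_{R/S} = k_R/k_S = (A_R/A_S)·exp[(E_S−E_R)/(RT)].
(E_S−E_R)/(RT) = (121−140)×10³/(8.314×673) = -19000/5595 = -3.396.
k_R/k_S = (7.77×10^5/2.74×10^5)·exp(-3.396) = 2.836 × 0.03352 = 0.0950.
Since E_R > E_S, raising the temperature improves selectivity toward R.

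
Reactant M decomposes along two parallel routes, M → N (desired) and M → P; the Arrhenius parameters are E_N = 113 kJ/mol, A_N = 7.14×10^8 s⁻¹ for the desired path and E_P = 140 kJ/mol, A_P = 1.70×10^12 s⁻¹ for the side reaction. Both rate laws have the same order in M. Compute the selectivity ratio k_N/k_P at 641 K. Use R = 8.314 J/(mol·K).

0.0666

k_N/k_P = (A_N/A_P)·exp[−(E_N−E_P)/(RT)] = (A_N/A_P)·exp[(E_P−E_N)/(RT)].
(E_P−E_N)/(RT) = (140−113)×10³/(8.314×641) = 27000/5329 = 5.066.
k_N/k_P = (7.14×10^8/1.70×10^12)·exp(5.066) = 4.200×10^-4 × 158.6 = 0.0666.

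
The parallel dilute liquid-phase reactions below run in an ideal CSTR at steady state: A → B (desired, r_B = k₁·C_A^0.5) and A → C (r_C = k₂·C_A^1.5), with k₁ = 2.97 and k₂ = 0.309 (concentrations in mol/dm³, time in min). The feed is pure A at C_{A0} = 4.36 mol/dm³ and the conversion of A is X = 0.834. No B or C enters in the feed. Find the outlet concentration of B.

3.38 mol/dm³

Exit C_A = C_{A0}(1−X) = 4.36×0.166 = 0.7238 mol/dm³.
Rates in a CSTR are evaluated at the outlet concentration: r_B = 2.97×0.7238^0.5 = 2.527, r_C = 0.309×0.7238^1.5 = 0.1903.
Fraction of consumed A going to B: r_B/(r_B+r_C) = 0.9300.
C_B = 0.9300·C_{A0}·X = 0.9300×4.36×0.834 = 3.38 mol/dm³.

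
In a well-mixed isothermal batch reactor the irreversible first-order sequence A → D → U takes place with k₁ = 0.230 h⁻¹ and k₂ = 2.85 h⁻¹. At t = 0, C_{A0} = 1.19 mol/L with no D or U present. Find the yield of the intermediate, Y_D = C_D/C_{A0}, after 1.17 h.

0.0639

The intermediate concentration in a first-order A→B→C sequence is C_D = k₁C_{A0}(e^(−k₁t) − e^(−k₂t))/(k₂−k₁).
e^(−k₁t) = e^(−0.230×1.17) = e^(−0.2691) = 0.7641; e^(−k₂t) = e^(−3.334) = 0.03563.
C_D = 0.230×1.19/(2.85−0.230) × (0.7641−0.03563) = 0.1045×0.7284 = 0.07610 mol/L.
Y_D = C_D/C_{A0} = 0.07610/1.19 = 0.0639.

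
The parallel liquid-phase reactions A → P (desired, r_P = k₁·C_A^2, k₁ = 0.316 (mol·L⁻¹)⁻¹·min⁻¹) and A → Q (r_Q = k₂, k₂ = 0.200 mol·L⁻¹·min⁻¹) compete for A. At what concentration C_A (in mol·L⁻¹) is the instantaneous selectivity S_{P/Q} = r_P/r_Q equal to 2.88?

1.35 mol·L⁻¹

S_{P/Q} = (k₁/k₂)·C_A^2 ⇒ C_A = (S·k₂/k₁)^(0.5).
= (2.88×0.200/0.316)^(0.5) = (1.823)^(0.5) = 1.35 mol·L⁻¹.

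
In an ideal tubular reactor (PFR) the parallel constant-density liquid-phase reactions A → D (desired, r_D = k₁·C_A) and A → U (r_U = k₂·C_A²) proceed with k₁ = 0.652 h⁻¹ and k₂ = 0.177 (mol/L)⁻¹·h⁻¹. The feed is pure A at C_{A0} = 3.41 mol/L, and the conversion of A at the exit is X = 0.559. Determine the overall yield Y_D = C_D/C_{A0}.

C_A = C_{A0}(1−X) = 1.504 mol/L.
Along a PFR/batch, dC_D/dC_A = −r_D/(r_D+r_U) = −k₁/(k₁+k₂·C_A).
Integrating from C_{A0} to C_A: C_D = (0.652/0.177)·ln[(0.652+0.177·3.41)/(0.652+0.177·1.50)] = 3.684·ln(1.256/0.9182) = 1.153 mol/L.
Y_D = C_D/C_{A0} = 1.153/3.41 = 0.338.

0.338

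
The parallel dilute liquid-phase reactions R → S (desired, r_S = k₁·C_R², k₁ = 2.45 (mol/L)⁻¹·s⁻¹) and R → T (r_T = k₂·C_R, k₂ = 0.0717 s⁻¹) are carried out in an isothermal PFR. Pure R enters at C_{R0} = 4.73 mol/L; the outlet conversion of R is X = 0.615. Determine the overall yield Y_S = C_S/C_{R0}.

C_R = C_{R0}(1−X) = 1.821 mol/L.
Along a PFR/batch, dC_T/dC_R = −r_T/(r_S+r_T) = −k₂/(k₂+k₁·C_R).
Integrating from C_{R0} to C_R: C_T = (0.0717/2.45)·ln[(0.0717+2.45·4.73)/(0.0717+2.45·1.82)] = 0.02927·ln(11.66/4.533) = 0.02765 mol/L.
Then C_S = (C_{R0}−C_R) − C_T = 2.909 − 0.02765 = 2.881 mol/L.
Y_S = C_S/C_{R0} = 2.881/4.73 = 0.609.

0.609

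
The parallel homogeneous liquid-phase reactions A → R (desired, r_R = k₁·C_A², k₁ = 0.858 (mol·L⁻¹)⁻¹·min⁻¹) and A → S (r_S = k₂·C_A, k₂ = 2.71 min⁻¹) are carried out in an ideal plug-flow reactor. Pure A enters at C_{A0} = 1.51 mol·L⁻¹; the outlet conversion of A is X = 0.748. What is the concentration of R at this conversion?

0.255 mol·L⁻¹

C_A = C_{A0}(1−X) = 0.3805 mol·L⁻¹.
Along a PFR/batch, dC_S/dC_A = −r_S/(r_R+r_S) = −k₂/(k₂+k₁·C_A).
Integrating from C_{A0} to C_A: C_S = (2.71/0.858)·ln[(2.71+0.858·1.51)/(2.71+0.858·0.381)] = 3.159·ln(4.006/3.036) = 0.8749 mol·L⁻¹.
Then C_R = (C_{A0}−C_A) − C_S = 1.129 − 0.8749 = 0.2546 mol·L⁻¹.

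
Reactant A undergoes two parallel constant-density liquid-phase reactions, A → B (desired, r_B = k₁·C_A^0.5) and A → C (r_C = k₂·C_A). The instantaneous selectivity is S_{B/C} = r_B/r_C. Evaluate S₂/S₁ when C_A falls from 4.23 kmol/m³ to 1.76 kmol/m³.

1.55

S_{B/C} = (k₁/k₂)·C_A^-0.5, so S₂/S₁ = (C_{A,2}/C_{A,1})^-0.5.
= (1.76/4.23)^(-0.5) = (0.4161)^(-0.5) = 1.55.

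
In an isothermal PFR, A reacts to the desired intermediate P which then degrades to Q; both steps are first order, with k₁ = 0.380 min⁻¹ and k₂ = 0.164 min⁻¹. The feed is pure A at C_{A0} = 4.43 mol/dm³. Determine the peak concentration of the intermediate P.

At the optimum, C_{P,max}/C_{A0} = (k₁/k₂)^[k₂/(k₂−k₁)].
= (0.380/0.164)^(0.164/(0.164−0.380)) = (2.317)^(-0.7593) = 0.5283.
C_{P,max} = 0.5283×4.43 = 2.34 mol/dm³.

2.34 mol/dm³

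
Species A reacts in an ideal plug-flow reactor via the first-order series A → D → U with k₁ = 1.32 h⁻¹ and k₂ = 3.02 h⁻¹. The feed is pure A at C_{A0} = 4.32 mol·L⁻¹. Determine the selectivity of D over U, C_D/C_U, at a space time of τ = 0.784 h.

0.460

Solving the coupled first-order balances gives C_D(τ) = [k₁/(k₂−k₁)]·C_{A0}·(e^(−k₁τ) − e^(−k₂τ)).
e^(−k₁τ) = e^(−1.32×0.784) = e^(−1.035) = 0.3553; e^(−k₂τ) = e^(−2.368) = 0.09370.
C_D = 1.32×4.32/(3.02−1.32) × (0.3553−0.09370) = 3.354×0.2616 = 0.8774 mol·L⁻¹.
C_A = C_{A0}e^(−k₁τ) = 1.535 mol·L⁻¹, so C_U = C_{A0}−C_A−C_D = 1.908 mol·L⁻¹; C_D/C_U = 0.460.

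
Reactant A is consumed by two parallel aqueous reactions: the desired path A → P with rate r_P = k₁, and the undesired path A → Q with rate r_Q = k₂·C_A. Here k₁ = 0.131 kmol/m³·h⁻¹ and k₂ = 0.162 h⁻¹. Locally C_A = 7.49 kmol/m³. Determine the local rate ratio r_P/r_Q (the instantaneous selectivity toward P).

0.108

S_{P/Q} = r_P/r_Q = (k₁)/(k₂·C_A) = (k₁/k₂)·C_A⁻¹.
= (0.131) / (0.162×7.490) = 0.1310/1.213 = 0.108.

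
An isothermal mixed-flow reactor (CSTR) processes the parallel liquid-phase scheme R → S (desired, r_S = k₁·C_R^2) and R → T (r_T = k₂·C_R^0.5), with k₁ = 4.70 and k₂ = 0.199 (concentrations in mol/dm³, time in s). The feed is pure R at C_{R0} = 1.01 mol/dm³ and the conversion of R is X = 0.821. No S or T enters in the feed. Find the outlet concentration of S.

Exit C_R = C_{R0}(1−X) = 1.01×0.179 = 0.1808 mol/dm³.
In a CSTR the entire volume is at exit conditions, so r_S = 4.70×0.1808^2 = 0.1536 and r_T = 0.199×0.1808^0.5 = 0.08461.
Fraction of consumed R going to S: r_S/(r_S+r_T) = 0.6448.
C_S = 0.6448·C_{R0}·X = 0.6448×1.01×0.821 = 0.535 mol/dm³.

0.535 mol/dm³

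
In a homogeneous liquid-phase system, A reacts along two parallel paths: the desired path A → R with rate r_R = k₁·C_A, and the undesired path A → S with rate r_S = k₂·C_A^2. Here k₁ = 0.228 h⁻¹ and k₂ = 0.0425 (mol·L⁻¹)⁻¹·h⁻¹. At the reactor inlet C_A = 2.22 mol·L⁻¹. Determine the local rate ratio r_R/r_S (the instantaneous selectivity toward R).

S_{R/S} = r_R/r_S = (k₁·C_A)/(k₂·C_A^2) = (k₁/k₂)·C_A⁻¹.
= (0.228×2.220) / (0.0425×2.220^2) = 0.5062/0.2095 = 2.42.
The undesired path is higher order in A, so low C_A (CSTR or dilute feed) favours R.

2.42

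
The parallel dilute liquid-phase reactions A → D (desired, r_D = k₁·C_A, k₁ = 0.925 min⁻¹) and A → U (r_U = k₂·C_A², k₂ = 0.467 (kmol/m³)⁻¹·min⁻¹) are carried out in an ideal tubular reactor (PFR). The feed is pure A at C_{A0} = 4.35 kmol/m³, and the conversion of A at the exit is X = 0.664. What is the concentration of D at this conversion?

1.21 kmol/m³

C_A = C_{A0}(1−X) = 1.462 kmol/m³.
Along a PFR/batch, dC_D/dC_A = −r_D/(r_D+r_U) = −k₁/(k₁+k₂·C_A).
Integrating from C_{A0} to C_A: C_D = (0.925/0.467)·ln[(0.925+0.467·4.35)/(0.925+0.467·1.46)] = 1.981·ln(2.956/1.608) = 1.207 kmol/m³.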